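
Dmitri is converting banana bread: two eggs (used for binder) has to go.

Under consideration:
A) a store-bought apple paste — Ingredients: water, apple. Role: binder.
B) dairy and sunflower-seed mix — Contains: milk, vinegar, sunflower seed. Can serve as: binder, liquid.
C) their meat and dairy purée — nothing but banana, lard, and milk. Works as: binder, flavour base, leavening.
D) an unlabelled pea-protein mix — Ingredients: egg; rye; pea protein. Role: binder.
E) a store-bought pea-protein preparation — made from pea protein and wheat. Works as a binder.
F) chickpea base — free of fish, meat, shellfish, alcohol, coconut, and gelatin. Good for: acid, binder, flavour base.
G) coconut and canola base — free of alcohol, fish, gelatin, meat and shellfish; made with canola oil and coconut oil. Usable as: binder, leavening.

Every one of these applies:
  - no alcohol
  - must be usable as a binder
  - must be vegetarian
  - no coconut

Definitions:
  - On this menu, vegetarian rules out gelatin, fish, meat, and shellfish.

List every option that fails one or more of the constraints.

C, G

A: only apple and water; none excluded — valid
B: all constraints satisfied — keep
C: has lard, so not vegetarian — reject
D: works as a binder, no coconut, no alcohol — OK
E: only wheat and pea protein; none excluded — keep
F: every rule checks out — keep
G: has coconut oil, so not coconut-free — reject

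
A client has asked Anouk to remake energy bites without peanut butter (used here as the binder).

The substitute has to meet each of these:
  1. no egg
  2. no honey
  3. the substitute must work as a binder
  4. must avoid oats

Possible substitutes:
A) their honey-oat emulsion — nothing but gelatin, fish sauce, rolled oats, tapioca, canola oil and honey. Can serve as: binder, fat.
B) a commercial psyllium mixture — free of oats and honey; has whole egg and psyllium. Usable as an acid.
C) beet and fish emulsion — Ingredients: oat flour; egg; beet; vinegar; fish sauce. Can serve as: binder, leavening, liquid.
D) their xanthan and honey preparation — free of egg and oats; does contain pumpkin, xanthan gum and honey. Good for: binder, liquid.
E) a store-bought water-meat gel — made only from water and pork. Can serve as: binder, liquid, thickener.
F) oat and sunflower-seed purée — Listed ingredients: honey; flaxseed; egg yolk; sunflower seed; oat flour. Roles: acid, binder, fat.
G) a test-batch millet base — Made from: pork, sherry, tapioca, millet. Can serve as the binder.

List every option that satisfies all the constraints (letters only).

E, G

A: has honey, so not honey-free; has rolled oats, so not oat-free — reject
B: not usable as a binder; has whole egg, so not egg-free — out
C: has egg, so not egg-free; has oat flour, so not oat-free — reject
D: has honey, so not honey-free — reject
E: every rule checks out — valid
F: has honey, so not honey-free; has egg yolk, so not egg-free (and 1 more) — no
G: every rule checks out — valid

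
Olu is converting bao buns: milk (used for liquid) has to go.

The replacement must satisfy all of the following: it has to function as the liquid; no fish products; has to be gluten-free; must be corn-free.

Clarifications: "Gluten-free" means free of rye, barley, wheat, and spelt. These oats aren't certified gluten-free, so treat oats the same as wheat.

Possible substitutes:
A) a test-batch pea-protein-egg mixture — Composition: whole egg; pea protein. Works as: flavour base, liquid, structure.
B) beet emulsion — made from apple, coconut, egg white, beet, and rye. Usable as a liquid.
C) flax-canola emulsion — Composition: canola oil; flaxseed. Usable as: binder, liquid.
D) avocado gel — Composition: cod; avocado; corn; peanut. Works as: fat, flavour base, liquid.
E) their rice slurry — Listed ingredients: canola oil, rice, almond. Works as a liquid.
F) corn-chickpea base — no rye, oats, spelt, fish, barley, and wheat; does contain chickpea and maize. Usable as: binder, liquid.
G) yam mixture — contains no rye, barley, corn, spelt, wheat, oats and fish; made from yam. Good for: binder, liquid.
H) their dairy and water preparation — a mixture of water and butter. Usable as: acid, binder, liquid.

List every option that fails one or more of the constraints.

B, D, F

A: only whole egg and pea protein; none excluded — valid
B: has rye, so not gluten-free — no
C: only canola oil and flaxseed; none excluded — OK
D: has cod, so not fish-free; has corn, so not corn-free — out
E: all constraints satisfied — valid
F: has maize, so not corn-free — no
G: works as a liquid, no corn, gluten-free — keep
H: no corn, gluten-free — valid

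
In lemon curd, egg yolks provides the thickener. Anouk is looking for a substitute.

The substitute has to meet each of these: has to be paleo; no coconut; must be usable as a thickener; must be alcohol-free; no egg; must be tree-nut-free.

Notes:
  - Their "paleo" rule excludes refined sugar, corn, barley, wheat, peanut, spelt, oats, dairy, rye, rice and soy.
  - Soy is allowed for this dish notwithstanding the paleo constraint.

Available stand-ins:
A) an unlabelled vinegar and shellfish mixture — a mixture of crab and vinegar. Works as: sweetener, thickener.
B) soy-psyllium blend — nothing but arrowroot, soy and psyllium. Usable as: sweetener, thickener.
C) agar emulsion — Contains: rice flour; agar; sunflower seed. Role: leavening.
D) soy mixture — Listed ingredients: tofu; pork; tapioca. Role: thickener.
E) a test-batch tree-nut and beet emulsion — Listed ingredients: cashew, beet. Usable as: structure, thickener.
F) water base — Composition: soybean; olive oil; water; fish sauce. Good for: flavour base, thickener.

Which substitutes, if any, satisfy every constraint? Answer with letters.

A, B, D, F

A: works as a thickener, no alcohol, paleo — valid
B: soy is permitted under the paleo carve-out; nothing else excluded — OK
C: not usable as a thickener; has rice flour, so not paleo — no
D: soy is permitted under the paleo carve-out; nothing else excluded — OK
E: has cashew, so not tree-nut-free — no
F: soy is permitted under the paleo carve-out; nothing else excluded — keep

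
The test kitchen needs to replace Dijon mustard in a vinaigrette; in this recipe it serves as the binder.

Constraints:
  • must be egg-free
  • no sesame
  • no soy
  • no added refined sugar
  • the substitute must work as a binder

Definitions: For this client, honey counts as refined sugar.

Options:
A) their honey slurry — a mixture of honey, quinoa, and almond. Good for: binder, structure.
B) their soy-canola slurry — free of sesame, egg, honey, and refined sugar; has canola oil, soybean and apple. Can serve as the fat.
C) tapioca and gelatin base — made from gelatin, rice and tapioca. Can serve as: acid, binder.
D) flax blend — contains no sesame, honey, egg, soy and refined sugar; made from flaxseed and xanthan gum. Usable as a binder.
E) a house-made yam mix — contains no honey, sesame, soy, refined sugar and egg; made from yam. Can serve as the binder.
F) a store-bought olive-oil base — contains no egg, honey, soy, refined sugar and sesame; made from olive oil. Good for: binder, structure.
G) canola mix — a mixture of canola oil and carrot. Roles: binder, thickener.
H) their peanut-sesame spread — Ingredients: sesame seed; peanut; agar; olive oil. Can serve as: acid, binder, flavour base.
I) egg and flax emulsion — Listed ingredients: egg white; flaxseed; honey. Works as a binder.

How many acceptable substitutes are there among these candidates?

A: has honey, so not no-added-sugar — out
B: not usable as a binder; has soybean, so not soy-free — reject
C: only gelatin, rice, and tapioca; none excluded — OK
D: every rule checks out — OK
E: nothing on the exclusion list — keep
F: nothing on the exclusion list — keep
G: works as a binder, no sesame, no soy — OK
H: has sesame seed, so not sesame-free — no
I: has honey, so not no-added-sugar; has egg white, so not egg-free — reject

5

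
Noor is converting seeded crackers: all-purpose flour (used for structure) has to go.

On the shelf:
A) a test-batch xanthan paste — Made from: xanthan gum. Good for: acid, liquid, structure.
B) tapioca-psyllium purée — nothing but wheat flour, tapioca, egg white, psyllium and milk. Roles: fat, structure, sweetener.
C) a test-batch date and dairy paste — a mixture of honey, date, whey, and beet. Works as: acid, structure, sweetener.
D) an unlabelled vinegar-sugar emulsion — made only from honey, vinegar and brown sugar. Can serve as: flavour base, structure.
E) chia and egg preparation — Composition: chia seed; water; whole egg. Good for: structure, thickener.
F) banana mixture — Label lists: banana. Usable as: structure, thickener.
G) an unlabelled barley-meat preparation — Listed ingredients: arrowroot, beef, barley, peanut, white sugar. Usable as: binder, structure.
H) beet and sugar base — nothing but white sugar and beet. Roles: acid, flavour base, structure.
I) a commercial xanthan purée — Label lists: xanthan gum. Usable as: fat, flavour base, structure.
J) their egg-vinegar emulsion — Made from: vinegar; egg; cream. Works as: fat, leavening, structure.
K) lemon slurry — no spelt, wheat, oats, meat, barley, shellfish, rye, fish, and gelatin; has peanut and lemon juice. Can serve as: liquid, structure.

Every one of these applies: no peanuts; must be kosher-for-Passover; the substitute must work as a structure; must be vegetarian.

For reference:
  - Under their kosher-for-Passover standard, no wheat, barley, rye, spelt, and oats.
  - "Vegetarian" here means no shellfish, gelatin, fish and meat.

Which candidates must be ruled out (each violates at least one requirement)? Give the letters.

B, G, K

A: kosher-for-Passover, no peanut — OK
B: has wheat flour, so not kosher-for-Passover — reject
C: whey and honey etc. — none of it excluded — OK
D: nothing on the exclusion list — valid
E: all constraints satisfied — keep
F: only banana; none excluded — valid
G: has barley, so not kosher-for-Passover; has beef, so not vegetarian (and 1 more) — out
H: only white sugar and beet; none excluded — OK
I: only xanthan gum; none excluded — keep
J: only cream, egg, and vinegar; none excluded — OK
K: has peanut, so not peanut-free — no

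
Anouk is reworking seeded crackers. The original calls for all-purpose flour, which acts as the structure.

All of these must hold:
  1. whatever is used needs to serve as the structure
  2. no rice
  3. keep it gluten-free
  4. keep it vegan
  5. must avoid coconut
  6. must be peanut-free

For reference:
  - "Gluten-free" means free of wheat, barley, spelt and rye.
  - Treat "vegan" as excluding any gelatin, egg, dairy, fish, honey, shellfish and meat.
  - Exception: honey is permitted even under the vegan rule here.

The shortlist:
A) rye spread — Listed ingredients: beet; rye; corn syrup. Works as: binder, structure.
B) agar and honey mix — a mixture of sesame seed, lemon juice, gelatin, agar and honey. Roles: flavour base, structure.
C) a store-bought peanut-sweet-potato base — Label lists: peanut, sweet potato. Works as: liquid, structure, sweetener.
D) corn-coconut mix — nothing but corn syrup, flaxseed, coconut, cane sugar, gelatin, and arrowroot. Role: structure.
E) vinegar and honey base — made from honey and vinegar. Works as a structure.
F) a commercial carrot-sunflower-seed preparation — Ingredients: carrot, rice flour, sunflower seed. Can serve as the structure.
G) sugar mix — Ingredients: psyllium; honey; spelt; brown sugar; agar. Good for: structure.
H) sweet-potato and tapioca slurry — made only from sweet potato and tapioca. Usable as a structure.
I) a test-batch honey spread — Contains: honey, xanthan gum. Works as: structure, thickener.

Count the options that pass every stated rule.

3

A: has rye, so not gluten-free — out
B: has gelatin, so not vegan — no
C: has peanut, so not peanut-free — out
D: has gelatin, so not vegan; has coconut, so not coconut-free — reject
E: honey is permitted under the vegan carve-out; nothing else excluded — keep
F: has rice flour, so not rice-free — reject
G: has spelt, so not gluten-free — reject
H: works as a structure, no peanut, no rice — OK
I: honey is permitted under the vegan carve-out; nothing else excluded — OK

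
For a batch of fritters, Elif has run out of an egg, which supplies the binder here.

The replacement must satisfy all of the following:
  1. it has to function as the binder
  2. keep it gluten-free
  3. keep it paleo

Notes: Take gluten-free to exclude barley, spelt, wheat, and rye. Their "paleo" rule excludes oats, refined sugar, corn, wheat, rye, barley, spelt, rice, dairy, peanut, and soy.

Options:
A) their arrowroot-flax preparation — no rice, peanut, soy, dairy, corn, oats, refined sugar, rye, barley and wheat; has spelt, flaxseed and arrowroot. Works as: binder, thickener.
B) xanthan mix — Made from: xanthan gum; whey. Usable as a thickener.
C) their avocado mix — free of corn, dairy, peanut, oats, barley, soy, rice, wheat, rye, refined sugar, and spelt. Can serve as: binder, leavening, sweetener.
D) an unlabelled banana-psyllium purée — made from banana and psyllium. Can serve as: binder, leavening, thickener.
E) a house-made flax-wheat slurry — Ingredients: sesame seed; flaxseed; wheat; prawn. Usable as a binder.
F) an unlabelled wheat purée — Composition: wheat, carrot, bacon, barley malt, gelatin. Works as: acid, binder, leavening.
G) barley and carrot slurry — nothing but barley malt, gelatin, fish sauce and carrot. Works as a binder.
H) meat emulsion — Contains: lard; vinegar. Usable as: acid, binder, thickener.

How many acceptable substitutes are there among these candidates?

3

A: has spelt, so not gluten-free; has spelt, so not paleo — out
B: not usable as a binder; has whey, so not paleo — out
C: paleo, gluten-free — OK
D: only banana and psyllium; none excluded — valid
E: has wheat, so not gluten-free; has wheat, so not paleo — out
F: has barley malt, so not gluten-free; has barley malt, so not paleo — no
G: has barley malt, so not gluten-free; has barley malt, so not paleo — reject
H: only lard and vinegar; none excluded — keep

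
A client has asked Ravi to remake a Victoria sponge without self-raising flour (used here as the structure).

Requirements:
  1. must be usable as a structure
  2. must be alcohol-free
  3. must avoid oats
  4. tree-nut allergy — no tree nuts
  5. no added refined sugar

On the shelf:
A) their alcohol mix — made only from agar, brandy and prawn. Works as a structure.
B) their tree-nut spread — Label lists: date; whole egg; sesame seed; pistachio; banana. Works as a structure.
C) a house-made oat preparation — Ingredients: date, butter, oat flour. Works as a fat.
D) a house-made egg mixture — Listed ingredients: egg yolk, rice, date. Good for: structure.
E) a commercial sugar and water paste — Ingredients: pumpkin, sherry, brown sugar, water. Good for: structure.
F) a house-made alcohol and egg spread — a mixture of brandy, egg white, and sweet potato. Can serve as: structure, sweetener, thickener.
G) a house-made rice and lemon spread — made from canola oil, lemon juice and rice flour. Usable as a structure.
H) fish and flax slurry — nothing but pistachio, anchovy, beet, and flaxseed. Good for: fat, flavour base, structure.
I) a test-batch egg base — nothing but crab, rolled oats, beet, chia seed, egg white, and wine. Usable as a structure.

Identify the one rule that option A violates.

alcohol-free

usable as a structure: satisfied
alcohol-free: has brandy — fails
tree-nut-free: satisfied
oat-free: satisfied
no-added-sugar: satisfied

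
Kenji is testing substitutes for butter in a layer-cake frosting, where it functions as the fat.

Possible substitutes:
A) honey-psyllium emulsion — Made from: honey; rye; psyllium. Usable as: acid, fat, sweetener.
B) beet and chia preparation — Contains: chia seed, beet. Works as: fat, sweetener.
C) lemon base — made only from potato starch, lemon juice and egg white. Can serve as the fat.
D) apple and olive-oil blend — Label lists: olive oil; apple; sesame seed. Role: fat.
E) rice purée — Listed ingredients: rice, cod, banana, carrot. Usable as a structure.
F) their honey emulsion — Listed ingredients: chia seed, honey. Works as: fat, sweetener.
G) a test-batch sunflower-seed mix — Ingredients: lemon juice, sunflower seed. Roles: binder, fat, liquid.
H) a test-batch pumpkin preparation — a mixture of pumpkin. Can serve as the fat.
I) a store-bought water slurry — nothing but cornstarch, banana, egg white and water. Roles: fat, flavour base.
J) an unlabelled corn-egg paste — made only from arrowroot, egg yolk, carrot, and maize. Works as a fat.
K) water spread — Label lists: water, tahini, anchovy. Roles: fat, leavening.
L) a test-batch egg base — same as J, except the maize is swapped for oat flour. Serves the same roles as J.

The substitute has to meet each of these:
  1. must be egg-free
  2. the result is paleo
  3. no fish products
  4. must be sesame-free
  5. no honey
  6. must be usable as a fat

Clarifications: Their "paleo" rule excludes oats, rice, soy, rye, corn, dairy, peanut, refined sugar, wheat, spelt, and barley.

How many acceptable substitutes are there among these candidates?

3

A: has rye, so not paleo; has honey, so not honey-free — no
B: no fish, paleo — OK
C: has egg white, so not egg-free — no
D: has sesame seed, so not sesame-free — no
E: not usable as a fat; has rice, so not paleo (and 1 more) — no
F: has honey, so not honey-free — reject
G: no honey, no sesame — OK
H: every rule checks out — keep
I: has cornstarch, so not paleo; has egg white, so not egg-free — reject
J: has maize, so not paleo; has egg yolk, so not egg-free — reject
K: has tahini, so not sesame-free; has anchovy, so not fish-free — reject
L: has oat flour, so not paleo; has egg yolk, so not egg-free — reject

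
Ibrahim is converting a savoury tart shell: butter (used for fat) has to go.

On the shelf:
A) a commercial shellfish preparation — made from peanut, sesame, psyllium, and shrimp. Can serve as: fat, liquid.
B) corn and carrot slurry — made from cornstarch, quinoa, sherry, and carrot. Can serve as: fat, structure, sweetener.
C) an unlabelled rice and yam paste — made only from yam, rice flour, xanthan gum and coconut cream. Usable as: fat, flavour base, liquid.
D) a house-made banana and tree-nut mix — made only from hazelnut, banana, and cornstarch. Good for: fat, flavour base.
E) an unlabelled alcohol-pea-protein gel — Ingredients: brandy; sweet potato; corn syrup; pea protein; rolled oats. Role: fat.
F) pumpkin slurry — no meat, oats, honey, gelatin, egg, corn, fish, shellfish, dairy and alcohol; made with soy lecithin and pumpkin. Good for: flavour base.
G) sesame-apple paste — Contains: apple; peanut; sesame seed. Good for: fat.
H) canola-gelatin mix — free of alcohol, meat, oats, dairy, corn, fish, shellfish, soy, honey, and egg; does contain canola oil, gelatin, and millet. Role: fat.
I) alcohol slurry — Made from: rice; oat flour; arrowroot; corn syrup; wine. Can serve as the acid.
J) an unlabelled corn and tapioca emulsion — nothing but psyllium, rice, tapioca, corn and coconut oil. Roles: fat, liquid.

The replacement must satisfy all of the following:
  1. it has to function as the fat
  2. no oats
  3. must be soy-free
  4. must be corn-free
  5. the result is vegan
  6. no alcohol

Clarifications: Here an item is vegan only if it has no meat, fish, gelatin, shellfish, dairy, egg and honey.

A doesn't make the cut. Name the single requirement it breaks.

vegan

usable as a fat: satisfied
vegan: has shrimp — fails
alcohol-free: satisfied
corn-free: satisfied
oat-free: satisfied
soy-free: satisfied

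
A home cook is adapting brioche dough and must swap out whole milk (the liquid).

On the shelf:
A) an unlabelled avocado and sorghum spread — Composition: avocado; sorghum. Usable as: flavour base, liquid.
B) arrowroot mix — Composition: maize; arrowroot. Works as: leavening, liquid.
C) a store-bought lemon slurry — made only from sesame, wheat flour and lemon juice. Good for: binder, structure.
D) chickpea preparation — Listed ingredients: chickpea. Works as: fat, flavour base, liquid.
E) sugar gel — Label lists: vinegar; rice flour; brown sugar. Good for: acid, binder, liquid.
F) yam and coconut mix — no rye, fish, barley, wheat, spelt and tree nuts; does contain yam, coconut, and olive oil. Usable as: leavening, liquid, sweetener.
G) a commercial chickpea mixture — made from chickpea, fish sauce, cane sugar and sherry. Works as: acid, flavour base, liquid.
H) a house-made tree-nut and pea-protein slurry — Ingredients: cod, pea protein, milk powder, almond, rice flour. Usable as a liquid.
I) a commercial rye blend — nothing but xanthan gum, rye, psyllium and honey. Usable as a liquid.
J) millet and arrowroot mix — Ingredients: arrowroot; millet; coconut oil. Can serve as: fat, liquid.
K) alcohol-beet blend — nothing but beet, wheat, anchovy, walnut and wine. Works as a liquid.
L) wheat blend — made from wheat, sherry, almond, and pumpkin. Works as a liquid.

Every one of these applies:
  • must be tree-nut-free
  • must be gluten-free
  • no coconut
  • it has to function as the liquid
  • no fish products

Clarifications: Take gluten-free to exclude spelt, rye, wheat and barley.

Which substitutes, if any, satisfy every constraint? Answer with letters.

A: works as a liquid, no coconut, no fish — valid
B: only maize and arrowroot; none excluded — keep
C: not usable as a liquid; has wheat flour, so not gluten-free — out
D: nothing on the exclusion list — keep
E: no tree nuts, no fish — OK
F: has coconut, so not coconut-free — reject
G: has fish sauce, so not fish-free — reject
H: has cod, so not fish-free; has almond, so not tree-nut-free — no
I: has rye, so not gluten-free — out
J: has coconut oil, so not coconut-free — out
K: has wheat, so not gluten-free; has anchovy, so not fish-free (and 1 more) — no
L: has wheat, so not gluten-free; has almond, so not tree-nut-free — no

A, B, D, E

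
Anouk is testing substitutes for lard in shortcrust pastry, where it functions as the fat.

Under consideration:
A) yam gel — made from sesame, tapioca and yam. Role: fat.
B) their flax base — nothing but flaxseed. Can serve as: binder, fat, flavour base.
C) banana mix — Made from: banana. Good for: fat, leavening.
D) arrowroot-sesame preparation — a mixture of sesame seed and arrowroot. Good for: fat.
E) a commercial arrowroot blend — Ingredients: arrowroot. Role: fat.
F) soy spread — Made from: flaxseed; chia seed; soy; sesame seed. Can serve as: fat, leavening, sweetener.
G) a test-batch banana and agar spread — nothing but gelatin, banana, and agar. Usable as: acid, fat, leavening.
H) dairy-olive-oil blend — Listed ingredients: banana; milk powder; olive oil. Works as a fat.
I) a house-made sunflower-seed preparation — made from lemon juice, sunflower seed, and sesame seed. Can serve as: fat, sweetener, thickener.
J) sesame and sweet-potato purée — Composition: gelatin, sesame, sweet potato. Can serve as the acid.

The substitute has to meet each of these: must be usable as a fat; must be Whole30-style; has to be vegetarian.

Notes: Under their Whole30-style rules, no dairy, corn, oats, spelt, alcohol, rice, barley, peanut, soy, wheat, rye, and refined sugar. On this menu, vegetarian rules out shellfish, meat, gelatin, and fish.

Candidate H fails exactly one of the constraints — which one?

usable as a fat: satisfied
Whole30-style: has milk powder — fails
vegetarian: satisfied

Whole30-style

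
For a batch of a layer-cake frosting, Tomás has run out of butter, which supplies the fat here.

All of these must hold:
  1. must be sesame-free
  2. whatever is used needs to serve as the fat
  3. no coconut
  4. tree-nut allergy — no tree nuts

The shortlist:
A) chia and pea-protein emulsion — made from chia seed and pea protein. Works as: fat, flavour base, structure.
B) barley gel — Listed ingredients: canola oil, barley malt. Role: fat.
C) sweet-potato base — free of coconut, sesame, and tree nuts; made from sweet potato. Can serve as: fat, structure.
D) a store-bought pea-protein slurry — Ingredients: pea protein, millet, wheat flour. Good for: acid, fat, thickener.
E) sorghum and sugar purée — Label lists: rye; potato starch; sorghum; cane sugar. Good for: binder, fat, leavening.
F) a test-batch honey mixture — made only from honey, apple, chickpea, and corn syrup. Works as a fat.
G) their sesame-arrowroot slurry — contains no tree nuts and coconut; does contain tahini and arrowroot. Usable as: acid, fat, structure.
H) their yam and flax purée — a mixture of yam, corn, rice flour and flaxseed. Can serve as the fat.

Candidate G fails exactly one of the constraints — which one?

sesame-free

usable as a fat: satisfied
sesame-free: has tahini — fails
coconut-free: satisfied
tree-nut-free: satisfied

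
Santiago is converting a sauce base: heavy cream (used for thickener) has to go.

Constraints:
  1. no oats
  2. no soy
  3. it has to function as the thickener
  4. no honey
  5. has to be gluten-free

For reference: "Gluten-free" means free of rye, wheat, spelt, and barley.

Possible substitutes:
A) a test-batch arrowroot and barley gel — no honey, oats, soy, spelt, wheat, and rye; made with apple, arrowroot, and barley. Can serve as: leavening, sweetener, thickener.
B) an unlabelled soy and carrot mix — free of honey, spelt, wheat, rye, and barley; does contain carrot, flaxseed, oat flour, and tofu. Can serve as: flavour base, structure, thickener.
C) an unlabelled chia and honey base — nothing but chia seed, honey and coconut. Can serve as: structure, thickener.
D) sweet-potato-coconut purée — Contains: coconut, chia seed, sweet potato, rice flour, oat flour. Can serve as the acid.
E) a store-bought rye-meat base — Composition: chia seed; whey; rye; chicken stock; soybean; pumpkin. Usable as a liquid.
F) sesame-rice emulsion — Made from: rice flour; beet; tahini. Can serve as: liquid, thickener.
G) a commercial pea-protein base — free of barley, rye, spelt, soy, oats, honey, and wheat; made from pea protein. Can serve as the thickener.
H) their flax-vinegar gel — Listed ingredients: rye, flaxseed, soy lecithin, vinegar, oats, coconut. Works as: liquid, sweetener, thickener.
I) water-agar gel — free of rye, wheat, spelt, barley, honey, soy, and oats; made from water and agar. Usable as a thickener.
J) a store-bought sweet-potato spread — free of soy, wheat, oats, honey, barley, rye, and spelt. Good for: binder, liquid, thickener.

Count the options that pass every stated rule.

4

A: has barley, so not gluten-free — reject
B: has tofu, so not soy-free; has oat flour, so not oat-free — out
C: has honey, so not honey-free — reject
D: not usable as a thickener; has oat flour, so not oat-free — no
E: not usable as a thickener; has rye, so not gluten-free (and 1 more) — no
F: only rice flour, tahini, and beet; none excluded — OK
G: all constraints satisfied — keep
H: has rye, so not gluten-free; has soy lecithin, so not soy-free (and 1 more) — out
I: gluten-free, no oats — valid
J: all constraints satisfied — keep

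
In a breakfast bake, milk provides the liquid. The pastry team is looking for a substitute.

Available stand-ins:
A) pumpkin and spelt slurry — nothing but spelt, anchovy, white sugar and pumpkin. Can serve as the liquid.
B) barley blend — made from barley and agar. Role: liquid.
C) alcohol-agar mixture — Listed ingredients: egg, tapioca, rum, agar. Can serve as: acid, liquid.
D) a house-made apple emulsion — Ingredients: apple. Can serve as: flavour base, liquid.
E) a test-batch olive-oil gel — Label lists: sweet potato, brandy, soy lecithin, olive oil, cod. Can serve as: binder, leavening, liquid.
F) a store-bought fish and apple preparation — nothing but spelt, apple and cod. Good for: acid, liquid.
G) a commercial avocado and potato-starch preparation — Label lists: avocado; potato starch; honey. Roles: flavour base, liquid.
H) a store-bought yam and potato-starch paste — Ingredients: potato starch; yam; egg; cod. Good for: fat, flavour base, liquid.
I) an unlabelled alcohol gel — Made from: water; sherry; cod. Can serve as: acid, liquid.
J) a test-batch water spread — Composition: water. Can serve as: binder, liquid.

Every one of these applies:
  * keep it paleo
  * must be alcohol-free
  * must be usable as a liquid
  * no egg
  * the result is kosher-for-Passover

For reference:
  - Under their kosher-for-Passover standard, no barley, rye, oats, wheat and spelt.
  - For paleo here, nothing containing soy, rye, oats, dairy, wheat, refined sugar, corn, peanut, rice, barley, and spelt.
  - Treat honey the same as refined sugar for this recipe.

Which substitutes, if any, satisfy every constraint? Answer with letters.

A: has spelt, so not kosher-for-Passover; has spelt, so not paleo — reject
B: has barley, so not kosher-for-Passover; has barley, so not paleo — reject
C: has egg, so not egg-free; has rum, so not alcohol-free — out
D: works as a liquid, paleo, no egg — valid
E: has soy lecithin, so not paleo; has brandy, so not alcohol-free — no
F: has spelt, so not kosher-for-Passover; has spelt, so not paleo — out
G: has honey, so not paleo — out
H: has egg, so not egg-free — reject
I: has sherry, so not alcohol-free — out
J: every rule checks out — OK

D, J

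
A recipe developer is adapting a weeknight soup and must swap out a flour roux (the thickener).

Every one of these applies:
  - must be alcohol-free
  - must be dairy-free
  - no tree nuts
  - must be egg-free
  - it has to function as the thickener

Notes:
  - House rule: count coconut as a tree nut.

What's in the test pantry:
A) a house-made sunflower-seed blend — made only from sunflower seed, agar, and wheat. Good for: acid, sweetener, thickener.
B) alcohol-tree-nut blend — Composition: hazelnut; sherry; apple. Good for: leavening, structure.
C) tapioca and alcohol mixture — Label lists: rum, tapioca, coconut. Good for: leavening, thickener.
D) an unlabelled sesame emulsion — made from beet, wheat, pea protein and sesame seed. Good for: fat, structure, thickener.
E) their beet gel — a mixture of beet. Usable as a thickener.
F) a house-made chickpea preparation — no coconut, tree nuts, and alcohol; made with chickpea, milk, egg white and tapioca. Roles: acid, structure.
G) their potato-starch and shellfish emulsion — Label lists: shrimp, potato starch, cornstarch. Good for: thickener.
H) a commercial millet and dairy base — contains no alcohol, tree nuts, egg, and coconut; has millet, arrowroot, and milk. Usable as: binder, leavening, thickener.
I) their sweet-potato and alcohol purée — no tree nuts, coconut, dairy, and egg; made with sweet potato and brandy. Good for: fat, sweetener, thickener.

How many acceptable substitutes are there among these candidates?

A: no dairy, no alcohol — valid
B: not usable as a thickener; has sherry, so not alcohol-free (and 1 more) — out
C: has rum, so not alcohol-free; has coconut, so not tree-nut-free — reject
D: all constraints satisfied — OK
E: tree-nut-free, no dairy — keep
F: not usable as a thickener; has egg white, so not egg-free (and 1 more) — reject
G: all constraints satisfied — keep
H: has milk, so not dairy-free — reject
I: has brandy, so not alcohol-free — out

4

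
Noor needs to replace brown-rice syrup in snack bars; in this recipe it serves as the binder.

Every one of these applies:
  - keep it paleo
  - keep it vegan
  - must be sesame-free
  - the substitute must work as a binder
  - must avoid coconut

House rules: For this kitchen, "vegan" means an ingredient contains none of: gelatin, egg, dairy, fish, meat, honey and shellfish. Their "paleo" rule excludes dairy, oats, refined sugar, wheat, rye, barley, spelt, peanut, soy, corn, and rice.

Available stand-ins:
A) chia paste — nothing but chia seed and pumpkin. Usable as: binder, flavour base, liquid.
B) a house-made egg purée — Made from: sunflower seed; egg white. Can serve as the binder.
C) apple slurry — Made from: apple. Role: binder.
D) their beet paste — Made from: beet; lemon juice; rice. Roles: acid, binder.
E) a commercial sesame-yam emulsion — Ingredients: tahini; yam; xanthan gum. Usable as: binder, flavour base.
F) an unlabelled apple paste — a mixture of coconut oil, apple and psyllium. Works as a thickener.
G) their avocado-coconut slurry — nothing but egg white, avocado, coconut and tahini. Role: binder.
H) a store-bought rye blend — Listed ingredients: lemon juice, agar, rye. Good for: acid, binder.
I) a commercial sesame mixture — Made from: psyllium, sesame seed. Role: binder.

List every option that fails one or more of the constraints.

A: only chia seed and pumpkin; none excluded — valid
B: has egg white, so not vegan — reject
C: vegan, no coconut — OK
D: has rice, so not paleo — out
E: has tahini, so not sesame-free — out
F: not usable as a binder; has coconut oil, so not coconut-free — no
G: has egg white, so not vegan; has tahini, so not sesame-free (and 1 more) — reject
H: has rye, so not paleo — reject
I: has sesame seed, so not sesame-free — reject

B, D, E, F, G, H, I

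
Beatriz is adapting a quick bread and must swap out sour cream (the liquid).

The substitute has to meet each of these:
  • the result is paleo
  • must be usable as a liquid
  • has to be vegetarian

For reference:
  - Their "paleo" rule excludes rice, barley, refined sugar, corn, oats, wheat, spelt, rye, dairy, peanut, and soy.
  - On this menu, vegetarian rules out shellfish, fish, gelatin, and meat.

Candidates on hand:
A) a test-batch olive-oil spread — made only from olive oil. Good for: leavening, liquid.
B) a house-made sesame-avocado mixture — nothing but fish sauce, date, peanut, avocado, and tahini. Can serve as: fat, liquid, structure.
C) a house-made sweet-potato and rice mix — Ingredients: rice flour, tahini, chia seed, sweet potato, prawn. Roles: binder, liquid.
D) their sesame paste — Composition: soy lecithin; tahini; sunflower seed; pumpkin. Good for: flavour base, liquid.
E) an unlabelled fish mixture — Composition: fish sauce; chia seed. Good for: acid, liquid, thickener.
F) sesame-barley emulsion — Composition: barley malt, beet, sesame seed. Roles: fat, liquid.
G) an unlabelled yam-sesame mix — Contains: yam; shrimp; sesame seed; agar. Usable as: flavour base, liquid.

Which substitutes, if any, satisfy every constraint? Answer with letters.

A

A: works as a liquid, vegetarian, paleo — keep
B: has peanut, so not paleo; has fish sauce, so not vegetarian — out
C: has rice flour, so not paleo; has prawn, so not vegetarian — no
D: has soy lecithin, so not paleo — out
E: has fish sauce, so not vegetarian — reject
F: has barley malt, so not paleo — no
G: has shrimp, so not vegetarian — out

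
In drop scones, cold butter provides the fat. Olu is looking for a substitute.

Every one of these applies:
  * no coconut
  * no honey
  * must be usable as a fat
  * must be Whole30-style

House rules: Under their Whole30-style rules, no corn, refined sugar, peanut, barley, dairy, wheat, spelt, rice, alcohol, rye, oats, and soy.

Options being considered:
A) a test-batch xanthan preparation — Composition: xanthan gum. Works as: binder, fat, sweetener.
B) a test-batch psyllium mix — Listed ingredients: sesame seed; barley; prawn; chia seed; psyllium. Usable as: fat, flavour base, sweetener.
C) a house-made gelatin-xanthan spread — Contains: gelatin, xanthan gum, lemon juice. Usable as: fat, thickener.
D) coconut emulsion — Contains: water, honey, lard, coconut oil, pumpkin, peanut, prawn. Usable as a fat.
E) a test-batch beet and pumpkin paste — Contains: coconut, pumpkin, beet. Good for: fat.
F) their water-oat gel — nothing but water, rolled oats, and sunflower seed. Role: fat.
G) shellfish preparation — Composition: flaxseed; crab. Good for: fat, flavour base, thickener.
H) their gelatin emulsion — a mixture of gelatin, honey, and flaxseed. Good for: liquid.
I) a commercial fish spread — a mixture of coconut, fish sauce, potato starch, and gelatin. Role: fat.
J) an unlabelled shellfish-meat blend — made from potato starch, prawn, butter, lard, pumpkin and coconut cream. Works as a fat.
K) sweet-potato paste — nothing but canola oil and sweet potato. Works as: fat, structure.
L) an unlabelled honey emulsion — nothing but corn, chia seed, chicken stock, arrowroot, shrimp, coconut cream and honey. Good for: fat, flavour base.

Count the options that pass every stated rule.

A: nothing on the exclusion list — OK
B: has barley, so not Whole30-style — out
C: works as a fat, Whole30-style, no honey — valid
D: has peanut, so not Whole30-style; has honey, so not honey-free (and 1 more) — out
E: has coconut, so not coconut-free — no
F: has rolled oats, so not Whole30-style — out
G: no honey, Whole30-style — keep
H: not usable as a fat; has honey, so not honey-free — reject
I: has coconut, so not coconut-free — out
J: has butter, so not Whole30-style; has coconut cream, so not coconut-free — reject
K: works as a fat, no coconut, Whole30-style — keep
L: has corn, so not Whole30-style; has honey, so not honey-free (and 1 more) — no

4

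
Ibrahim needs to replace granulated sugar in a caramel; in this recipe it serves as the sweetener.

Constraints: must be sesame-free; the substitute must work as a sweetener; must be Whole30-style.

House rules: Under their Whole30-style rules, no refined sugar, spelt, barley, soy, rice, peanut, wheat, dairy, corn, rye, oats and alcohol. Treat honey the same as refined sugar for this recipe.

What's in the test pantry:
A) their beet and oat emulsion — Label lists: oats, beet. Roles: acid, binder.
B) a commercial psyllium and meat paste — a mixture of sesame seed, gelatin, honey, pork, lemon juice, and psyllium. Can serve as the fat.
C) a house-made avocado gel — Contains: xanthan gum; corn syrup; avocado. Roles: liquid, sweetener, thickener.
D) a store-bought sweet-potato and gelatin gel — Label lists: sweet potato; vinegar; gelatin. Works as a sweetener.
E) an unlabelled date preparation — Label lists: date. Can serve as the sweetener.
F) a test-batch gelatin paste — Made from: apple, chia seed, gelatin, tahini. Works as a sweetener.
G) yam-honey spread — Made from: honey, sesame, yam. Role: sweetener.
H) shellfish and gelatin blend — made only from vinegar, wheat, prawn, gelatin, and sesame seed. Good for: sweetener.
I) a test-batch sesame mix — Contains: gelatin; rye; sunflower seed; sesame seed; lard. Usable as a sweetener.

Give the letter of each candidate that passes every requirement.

A: not usable as a sweetener; has oats, so not Whole30-style — reject
B: not usable as a sweetener; has honey, so not Whole30-style (and 1 more) — out
C: has corn syrup, so not Whole30-style — out
D: only gelatin, sweet potato and vinegar; none excluded — OK
E: only date; none excluded — OK
F: has tahini, so not sesame-free — no
G: has honey, so not Whole30-style; has sesame, so not sesame-free — out
H: has wheat, so not Whole30-style; has sesame seed, so not sesame-free — out
I: has rye, so not Whole30-style; has sesame seed, so not sesame-free — reject

D, E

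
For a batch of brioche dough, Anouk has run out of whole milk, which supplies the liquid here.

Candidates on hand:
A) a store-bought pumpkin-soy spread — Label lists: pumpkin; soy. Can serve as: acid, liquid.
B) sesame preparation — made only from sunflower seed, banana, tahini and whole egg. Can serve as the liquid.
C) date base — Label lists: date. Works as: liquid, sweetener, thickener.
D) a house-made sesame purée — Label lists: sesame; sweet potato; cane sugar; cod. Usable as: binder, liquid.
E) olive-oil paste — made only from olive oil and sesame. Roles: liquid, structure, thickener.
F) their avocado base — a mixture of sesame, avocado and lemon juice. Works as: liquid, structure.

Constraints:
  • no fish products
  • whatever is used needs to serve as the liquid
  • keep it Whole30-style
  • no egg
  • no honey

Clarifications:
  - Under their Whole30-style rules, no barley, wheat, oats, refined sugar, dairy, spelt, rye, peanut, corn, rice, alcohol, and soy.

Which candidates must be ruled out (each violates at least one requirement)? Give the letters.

A, B, D

A: has soy, so not Whole30-style — out
B: has whole egg, so not egg-free — reject
C: all constraints satisfied — keep
D: has cane sugar, so not Whole30-style; has cod, so not fish-free — out
E: works as a liquid, no egg, no fish — keep
F: works as a liquid, no egg, Whole30-style — OK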